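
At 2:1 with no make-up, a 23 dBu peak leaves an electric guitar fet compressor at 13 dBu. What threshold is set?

Input is 20 dB above T (since output overshoot × R = input overshoot: (13 − T)·2 = 23 − T gives T = 3 dBu).
Check: 3 + (23 − 3)/2 = 3 + 10 = 13 dBu. ✓

3 dBu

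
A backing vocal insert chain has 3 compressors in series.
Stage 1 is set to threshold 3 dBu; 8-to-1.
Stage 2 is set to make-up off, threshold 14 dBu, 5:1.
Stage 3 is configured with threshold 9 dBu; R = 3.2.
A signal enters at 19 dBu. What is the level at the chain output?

5 dBu

Stage 1: 16 dB above 3 dBu, reduced 8:1 to 2 dB above → 5 dBu.
Stage 2: 5 dBu ≤ 14 dBu, so stage 2 doesn't engage; output 5 dBu.
Stage 3: 5 dBu is at or below the 9 dBu threshold — no compression; output 5 dBu.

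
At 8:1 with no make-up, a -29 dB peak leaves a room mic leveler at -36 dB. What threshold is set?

-37 dB

Let T be the threshold. Output overshoot = (input overshoot)/R, so -36 − T = (-29 − T)/8.
8·(-36 − T) = -29 − T → 7·T = -288 − (-29) = -259.
T = -259/7 = -37 dB.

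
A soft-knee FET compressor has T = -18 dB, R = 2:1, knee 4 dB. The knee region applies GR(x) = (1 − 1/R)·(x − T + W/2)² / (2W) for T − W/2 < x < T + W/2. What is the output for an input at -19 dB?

x − T + W/2 = -19 − (-18) + 2 = 1.
GR = (1 − 1/2) × 1² / 8 = 0.5 × 1 / 8 = 0.0625 dB.
Output = -19 − 0.0625 = -19.0625 dB.

-19.0625 dB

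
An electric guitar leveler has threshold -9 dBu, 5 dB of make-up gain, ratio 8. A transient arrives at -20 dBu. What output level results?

-15 dBu

-20 dBu is 11 dB below the -9 dBu threshold, so no gain reduction is applied.
Make-up gain adds 5 dB: -20 + 5 = -15 dBu.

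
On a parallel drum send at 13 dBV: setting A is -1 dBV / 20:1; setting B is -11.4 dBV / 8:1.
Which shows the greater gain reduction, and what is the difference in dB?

B, by 8.05 dB

A: 14 dB over, compressed to 0.7 dB over, so 13.3 dB of GR.
B: 24.4 dB over, compressed to 3.05 dB over, so 21.35 dB of GR.
B reduces 8.05 dB more.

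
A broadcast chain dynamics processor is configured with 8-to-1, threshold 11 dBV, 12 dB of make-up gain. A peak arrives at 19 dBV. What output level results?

24 dBV

19 dBV sits 8 dB over threshold.
8:1 compression reduces that to 8/8 = 1 dB over.
That puts the output at 12 dBV; make-up adds 12 dB, giving 24 dBV.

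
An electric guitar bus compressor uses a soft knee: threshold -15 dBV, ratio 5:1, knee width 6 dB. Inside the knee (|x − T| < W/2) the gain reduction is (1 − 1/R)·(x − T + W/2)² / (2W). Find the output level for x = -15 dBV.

-15.6 dBV

x − T + W/2 = -15 − (-15) + 3 = 3.
GR = (1 − 1/5) × 3² / 12 = 0.8 × 9 / 12 = 0.6 dB.
Output = -15 − 0.6 = -15.6 dBV.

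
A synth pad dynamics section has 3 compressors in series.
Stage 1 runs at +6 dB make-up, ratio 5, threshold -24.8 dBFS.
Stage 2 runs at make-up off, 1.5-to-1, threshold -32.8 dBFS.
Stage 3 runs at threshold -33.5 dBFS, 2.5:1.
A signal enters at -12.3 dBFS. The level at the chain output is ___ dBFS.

-28.82 dBFS

Stage 1: 12.5 dB above -24.8 dBFS, reduced 5:1 to 2.5 dB above → -22.3 dBFS; +6 dB make-up → -16.3 dBFS.
Stage 2: 16.5 dB above -32.8 dBFS, reduced 1.5:1 to 11 dB above → -21.8 dBFS.
Stage 3: 11.7 dB above -33.5 dBFS, reduced 2.5:1 to 4.68 dB above → -28.82 dBFS.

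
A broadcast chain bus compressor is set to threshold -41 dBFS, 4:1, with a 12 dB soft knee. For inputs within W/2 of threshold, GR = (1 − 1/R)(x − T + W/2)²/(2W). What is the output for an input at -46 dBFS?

-46.03125 dBFS

x − T + W/2 = -46 − (-41) + 6 = 1.
GR = (1 − 1/4) × 1² / 24 = 0.75 × 1 / 24 = 0.03125 dB.
Output = -46 − 0.03125 = -46.03125 dBFS.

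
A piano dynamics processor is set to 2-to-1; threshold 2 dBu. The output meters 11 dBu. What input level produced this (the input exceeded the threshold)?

20 dBu

The compressed level sits 11 − 2 = 9 dB over threshold.
Before 2:1 compression the overshoot was 9 × 2 = 18 dB, so input = 2 + 18 = 20 dBu.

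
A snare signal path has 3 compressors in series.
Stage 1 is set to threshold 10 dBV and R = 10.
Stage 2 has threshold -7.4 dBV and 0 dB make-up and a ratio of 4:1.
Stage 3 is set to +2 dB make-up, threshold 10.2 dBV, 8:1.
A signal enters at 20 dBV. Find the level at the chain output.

-0.8 dBV

Stage 1: 20 dBV is 10 dB over 10 dBV; at 10:1 that becomes 1 dB over, giving 11 dBV.
Stage 2: 18.4 dB above -7.4 dBV, reduced 4:1 to 4.6 dB above → -2.8 dBV.
Stage 3: below threshold (-2.8 ≤ 10.2); passes unchanged; make-up brings it to -0.8 dBV.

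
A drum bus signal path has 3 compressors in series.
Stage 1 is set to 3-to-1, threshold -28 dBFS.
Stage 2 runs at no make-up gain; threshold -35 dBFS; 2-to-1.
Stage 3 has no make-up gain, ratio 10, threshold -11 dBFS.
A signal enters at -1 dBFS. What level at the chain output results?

-27 dBFS

Stage 1: overshoot 27 dB → 27/3 = 9 dB → -19 dBFS.
Stage 2: 16 dB above -35 dBFS, reduced 2:1 to 8 dB above → -27 dBFS.
Stage 3: -27 dBFS is at or below the -11 dBFS threshold — no compression; output -27 dBFS.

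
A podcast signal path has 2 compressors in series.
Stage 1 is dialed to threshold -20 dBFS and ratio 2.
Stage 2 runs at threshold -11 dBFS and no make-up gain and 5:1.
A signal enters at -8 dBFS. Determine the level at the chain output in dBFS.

-14 dBFS

Stage 1: 12 dB above -20 dBFS, reduced 2:1 to 6 dB above → -14 dBFS.
Stage 2: -14 dBFS ≤ -11 dBFS, so stage 2 doesn't engage; output -14 dBFS.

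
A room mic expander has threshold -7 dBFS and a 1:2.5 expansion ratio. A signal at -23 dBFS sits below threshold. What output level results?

-47 dBFS

The input is 16 dB below the -7 dBFS threshold.
A 1:2.5 expander multiplies undershoot by 2.5: 16 × 2.5 = 40 dB below threshold.
Output = -7 − 40 = -47 dBFS.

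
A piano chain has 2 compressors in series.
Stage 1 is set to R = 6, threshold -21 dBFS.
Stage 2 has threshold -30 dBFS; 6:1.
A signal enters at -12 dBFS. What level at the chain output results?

-28.25 dBFS

Stage 1: -12 dBFS is 9 dB over -21 dBFS; at 6:1 that becomes 1.5 dB over, giving -19.5 dBFS.
Stage 2: overshoot 10.5 dB → 10.5/6 = 1.75 dB → -28.25 dBFS.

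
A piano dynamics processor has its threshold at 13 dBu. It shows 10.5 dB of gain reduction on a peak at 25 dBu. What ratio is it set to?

8:1

Input overshoot = 25 − 13 = 12 dB.
Output overshoot = 12 − 10.5 = 1.5 dB.
Ratio = input overshoot / output overshoot = 12 / 1.5 = 8.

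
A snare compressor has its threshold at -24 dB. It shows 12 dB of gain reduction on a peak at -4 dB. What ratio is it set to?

Input overshoot = -4 − (-24) = 20 dB.
Output overshoot = 20 − 12 = 8 dB.
Ratio = input overshoot / output overshoot = 20 / 8 = 2.5.

2.5:1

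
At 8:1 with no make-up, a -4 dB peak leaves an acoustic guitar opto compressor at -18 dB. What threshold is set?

-20 dB

Let T be the threshold. Output overshoot = (input overshoot)/R, so -18 − T = (-4 − T)/8.
8·(-18 − T) = -4 − T → 7·T = -144 − (-4) = -140.
T = -140/7 = -20 dB.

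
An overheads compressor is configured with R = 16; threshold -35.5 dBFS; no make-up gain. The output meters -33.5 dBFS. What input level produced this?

-3.5 dBFS

Post-compression overshoot = -33.5 − (-35.5) = 2 dB.
Before 16:1 compression the overshoot was 2 × 16 = 32 dB, so input = -35.5 + 32 = -3.5 dBFS.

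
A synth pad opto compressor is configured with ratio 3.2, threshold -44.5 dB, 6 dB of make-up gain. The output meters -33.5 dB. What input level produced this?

-28.5 dB

Remove make-up: -33.5 − 6 = -39.5 dB.
That's 5 dB above the -44.5 dB threshold.
Undo the ratio: input overshoot = 5 × 3.2 = 16 dB, giving input = -28.5 dB.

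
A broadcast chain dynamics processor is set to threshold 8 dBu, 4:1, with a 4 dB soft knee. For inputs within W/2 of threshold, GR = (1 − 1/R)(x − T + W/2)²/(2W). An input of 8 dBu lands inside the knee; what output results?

x − T + W/2 = 8 − 8 + 2 = 2.
GR = (1 − 1/4) × 2² / 8 = 0.75 × 4 / 8 = 0.375 dB.
Output = 8 − 0.375 = 7.625 dBu.

7.625 dBu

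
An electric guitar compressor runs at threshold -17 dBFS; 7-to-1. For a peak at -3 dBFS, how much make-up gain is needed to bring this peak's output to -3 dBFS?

Without make-up, output = threshold + overshoot/7 = -17 + 2 = -15 dBFS.
Gap to target: 12 dB.

12 dB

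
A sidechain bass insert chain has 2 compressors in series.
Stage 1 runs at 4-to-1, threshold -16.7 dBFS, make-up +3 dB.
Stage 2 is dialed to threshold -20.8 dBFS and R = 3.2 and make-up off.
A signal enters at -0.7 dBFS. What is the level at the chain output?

Stage 1: overshoot 16 dB → 16/4 = 4 dB → -12.7 dBFS; +3 dB make-up → -9.7 dBFS.
Stage 2: overshoot 11.1 dB → 11.1/3.2 = 3.46875 dB → -17.33125 dBFS.

-17.33125 dBFS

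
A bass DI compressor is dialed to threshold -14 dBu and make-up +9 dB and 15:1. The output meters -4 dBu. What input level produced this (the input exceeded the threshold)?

Stripping the +9 dB make-up gives -13 dBu at the gain stage.
The compressed level sits -13 − (-14) = 1 dB over threshold.
Input overshoot = R × output overshoot = 15 dB → input = -14 + 15 = 1 dBu.

1 dBu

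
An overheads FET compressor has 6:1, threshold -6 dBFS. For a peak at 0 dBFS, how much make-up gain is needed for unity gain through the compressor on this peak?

5 dB

Overshoot 6 dB → 6/6 = 1 dB after compression, so the compressed level is -6 + 1 = -5 dBFS.
Make-up = target − compressed = 0 − (-5) = 5 dB.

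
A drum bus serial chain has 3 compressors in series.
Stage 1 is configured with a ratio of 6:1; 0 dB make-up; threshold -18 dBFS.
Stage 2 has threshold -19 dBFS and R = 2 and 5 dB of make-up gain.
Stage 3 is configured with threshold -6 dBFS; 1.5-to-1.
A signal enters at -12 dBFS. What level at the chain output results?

-13 dBFS

Stage 1: overshoot 6 dB → 6/6 = 1 dB → -17 dBFS.
Stage 2: -17 dBFS is 2 dB over -19 dBFS; at 2:1 that becomes 1 dB over, giving -18 dBFS; +5 dB make-up → -13 dBFS.
Stage 3: below threshold (-13 ≤ -6); passes unchanged; output -13 dBFS.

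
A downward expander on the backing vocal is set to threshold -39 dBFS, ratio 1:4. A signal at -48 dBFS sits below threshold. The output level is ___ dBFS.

Below threshold, a 1:4 expander applies gain = (4−1)×(T − x) of attenuation.
(4−1) × 9 = 27 dB, so output = -48 − 27 = -75 dBFS.

-75 dBFS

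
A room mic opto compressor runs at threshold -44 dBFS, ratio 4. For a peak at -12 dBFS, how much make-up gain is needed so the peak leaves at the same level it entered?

The peak compresses to -44 + 32/4 = -36 dBFS.
To reach -12 dBFS requires -12 − (-36) = 24 dB of make-up.

24 dB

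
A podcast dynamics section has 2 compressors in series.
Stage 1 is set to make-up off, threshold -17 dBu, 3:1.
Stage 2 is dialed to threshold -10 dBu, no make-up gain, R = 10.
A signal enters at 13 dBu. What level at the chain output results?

Stage 1: overshoot 30 dB → 30/3 = 10 dB → -7 dBu.
Stage 2: 3 dB above -10 dBu, reduced 10:1 to 0.3 dB above → -9.7 dBu.

-9.7 dBu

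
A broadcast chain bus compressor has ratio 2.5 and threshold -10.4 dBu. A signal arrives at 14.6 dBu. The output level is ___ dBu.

14.6 dBu sits 25 dB over threshold.
2.5:1 compression reduces that to 25/2.5 = 10 dB over.
Output = -10.4 + 10 = -0.4 dBu.

-0.4 dBu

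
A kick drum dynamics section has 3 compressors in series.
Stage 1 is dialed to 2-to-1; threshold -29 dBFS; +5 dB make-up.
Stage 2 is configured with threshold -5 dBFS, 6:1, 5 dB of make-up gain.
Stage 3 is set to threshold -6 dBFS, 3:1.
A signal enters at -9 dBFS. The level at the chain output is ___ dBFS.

-9 dBFS

Stage 1: -9 dBFS is 20 dB over -29 dBFS; at 2:1 that becomes 10 dB over, giving -19 dBFS; +5 dB make-up → -14 dBFS.
Stage 2: below threshold (-14 ≤ -5); passes unchanged; make-up brings it to -9 dBFS.
Stage 3: -9 dBFS ≤ -6 dBFS, so stage 3 doesn't engage; output -9 dBFS.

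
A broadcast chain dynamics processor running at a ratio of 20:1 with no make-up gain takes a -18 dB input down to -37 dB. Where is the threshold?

-38 dB

Input is 20 dB above T (since output overshoot × R = input overshoot: (-37 − T)·20 = -18 − T gives T = -38 dB).
Check: -38 + (-18 − (-38))/20 = -38 + 1 = -37 dB. ✓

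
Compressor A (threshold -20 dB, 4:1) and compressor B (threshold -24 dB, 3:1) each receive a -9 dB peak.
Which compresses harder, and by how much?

A: GR = 11 − 11/4 = 8.25 dB.
B: GR = 15 − 15/3 = 10 dB.
B applies 1.75 dB more gain reduction.

B, by 1.75 dB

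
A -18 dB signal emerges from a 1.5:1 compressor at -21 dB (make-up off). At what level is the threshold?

Let T be the threshold. Output overshoot = (input overshoot)/R, so -21 − T = (-18 − T)/1.5.
1.5·(-21 − T) = -18 − T → 0.5·T = -31.5 − (-18) = -13.5.
T = -13.5/0.5 = -27 dB.

-27 dB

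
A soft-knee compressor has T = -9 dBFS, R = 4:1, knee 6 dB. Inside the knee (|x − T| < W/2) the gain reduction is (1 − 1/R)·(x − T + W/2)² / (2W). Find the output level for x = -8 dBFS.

-9 dBFS

x − T + W/2 = -8 − (-9) + 3 = 4.
GR = (1 − 1/4) × 4² / 12 = 0.75 × 16 / 12 = 1 dB.
Output = -8 − 1 = -9 dBFS.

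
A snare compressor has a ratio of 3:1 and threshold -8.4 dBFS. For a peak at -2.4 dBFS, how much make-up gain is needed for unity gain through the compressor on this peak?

The peak compresses to -8.4 + 6/3 = -6.4 dBFS.
To reach -2.4 dBFS requires -2.4 − (-6.4) = 4 dB of make-up.

4 dB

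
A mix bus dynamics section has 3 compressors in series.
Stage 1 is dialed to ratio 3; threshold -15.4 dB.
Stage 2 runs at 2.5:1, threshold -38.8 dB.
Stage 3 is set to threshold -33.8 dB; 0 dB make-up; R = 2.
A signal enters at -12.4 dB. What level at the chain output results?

Stage 1: overshoot 3 dB → 3/3 = 1 dB → -14.4 dB.
Stage 2: 24.4 dB above -38.8 dB, reduced 2.5:1 to 9.76 dB above → -29.04 dB.
Stage 3: -29.04 dB is 4.76 dB over -33.8 dB; at 2:1 that becomes 2.38 dB over, giving -31.42 dB.

-31.42 dB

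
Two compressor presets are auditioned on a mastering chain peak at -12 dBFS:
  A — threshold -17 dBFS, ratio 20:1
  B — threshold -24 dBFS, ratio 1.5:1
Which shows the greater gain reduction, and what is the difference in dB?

A: overshoot 5 dB → output overshoot 0.25 dB → GR 4.75 dB.
B: overshoot 12 dB → output overshoot 8 dB → GR 4 dB.
A applies 0.75 dB more gain reduction.

A, by 0.75 dB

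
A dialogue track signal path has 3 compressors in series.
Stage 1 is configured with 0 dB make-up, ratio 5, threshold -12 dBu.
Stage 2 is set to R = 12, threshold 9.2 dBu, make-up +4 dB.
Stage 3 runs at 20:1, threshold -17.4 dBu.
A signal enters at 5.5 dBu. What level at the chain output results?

-16.755 dBu

Stage 1: 5.5 dBu is 17.5 dB over -12 dBu; at 5:1 that becomes 3.5 dB over, giving -8.5 dBu.
Stage 2: -8.5 dBu ≤ 9.2 dBu, so stage 2 doesn't engage; make-up brings it to -4.5 dBu.
Stage 3: overshoot 12.9 dB → 12.9/20 = 0.645 dB → -16.755 dBu.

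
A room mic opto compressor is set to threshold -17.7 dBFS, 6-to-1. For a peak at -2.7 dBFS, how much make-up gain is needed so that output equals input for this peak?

12.5 dB

Overshoot 15 dB → 15/6 = 2.5 dB after compression, so the compressed level is -17.7 + 2.5 = -15.2 dBFS.
Make-up = target − compressed = -2.7 − (-15.2) = 12.5 dB.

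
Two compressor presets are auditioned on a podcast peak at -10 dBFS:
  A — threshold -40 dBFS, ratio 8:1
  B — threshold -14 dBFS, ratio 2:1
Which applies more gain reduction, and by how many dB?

A, by 24.25 dB

A: GR = 30 − 30/8 = 26.25 dB.
B: GR = 4 − 4/2 = 2 dB.
A applies 24.25 dB more gain reduction.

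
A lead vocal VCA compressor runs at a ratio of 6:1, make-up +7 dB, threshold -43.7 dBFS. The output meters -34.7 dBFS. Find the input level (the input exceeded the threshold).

-31.7 dBFS

Stripping the +7 dB make-up gives -41.7 dBFS at the gain stage.
The compressed level sits -41.7 − (-43.7) = 2 dB over threshold.
Undo the ratio: input overshoot = 2 × 6 = 12 dB, giving input = -31.7 dBFS.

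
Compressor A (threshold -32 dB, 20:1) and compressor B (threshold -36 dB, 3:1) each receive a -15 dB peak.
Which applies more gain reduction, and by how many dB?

A: GR = 17 − 17/20 = 16.15 dB.
B: GR = 21 − 21/3 = 14 dB.
A applies 2.15 dB more gain reduction.

A, by 2.15 dB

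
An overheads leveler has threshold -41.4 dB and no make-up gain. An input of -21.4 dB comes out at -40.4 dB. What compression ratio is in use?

Input overshoot = -21.4 − (-41.4) = 20 dB; output overshoot = -40.4 − (-41.4) = 1 dB.
Ratio = 20 / 1 = 20.

20:1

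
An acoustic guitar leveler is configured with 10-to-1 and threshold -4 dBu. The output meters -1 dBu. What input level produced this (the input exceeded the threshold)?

26 dBu

Post-compression overshoot = -1 − (-4) = 3 dB.
Undo the ratio: input overshoot = 3 × 10 = 30 dB, giving input = 26 dBu.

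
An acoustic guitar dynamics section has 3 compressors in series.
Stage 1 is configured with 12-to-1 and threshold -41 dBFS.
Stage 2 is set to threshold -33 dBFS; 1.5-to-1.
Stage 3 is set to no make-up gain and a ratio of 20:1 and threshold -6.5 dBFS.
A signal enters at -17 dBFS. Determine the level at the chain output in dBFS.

Stage 1: 24 dB above -41 dBFS, reduced 12:1 to 2 dB above → -39 dBFS.
Stage 2: -39 dBFS is at or below the -33 dBFS threshold — no compression; output -39 dBFS.
Stage 3: -39 dBFS is at or below the -6.5 dBFS threshold — no compression; output -39 dBFS.

-39 dBFS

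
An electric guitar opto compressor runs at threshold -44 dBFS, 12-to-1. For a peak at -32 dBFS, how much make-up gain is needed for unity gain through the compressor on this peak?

Without make-up, output = threshold + overshoot/12 = -44 + 1 = -43 dBFS.
Gap to target: 11 dB.

11 dB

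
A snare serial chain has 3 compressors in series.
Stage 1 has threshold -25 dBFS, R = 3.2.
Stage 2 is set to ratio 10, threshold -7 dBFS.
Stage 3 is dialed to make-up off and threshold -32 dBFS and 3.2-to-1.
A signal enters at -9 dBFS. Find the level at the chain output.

-28.25 dBFS

Stage 1: 16 dB above -25 dBFS, reduced 3.2:1 to 5 dB above → -20 dBFS.
Stage 2: -20 dBFS is at or below the -7 dBFS threshold — no compression; output -20 dBFS.
Stage 3: -20 dBFS is 12 dB over -32 dBFS; at 3.2:1 that becomes 3.75 dB over, giving -28.25 dBFS.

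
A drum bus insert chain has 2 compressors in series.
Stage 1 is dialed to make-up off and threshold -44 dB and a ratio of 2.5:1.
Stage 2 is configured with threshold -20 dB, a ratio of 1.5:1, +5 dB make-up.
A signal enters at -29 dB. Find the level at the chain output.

Stage 1: overshoot 15 dB → 15/2.5 = 6 dB → -38 dB.
Stage 2: -38 dB ≤ -20 dB, so stage 2 doesn't engage; make-up brings it to -33 dB.

-33 dB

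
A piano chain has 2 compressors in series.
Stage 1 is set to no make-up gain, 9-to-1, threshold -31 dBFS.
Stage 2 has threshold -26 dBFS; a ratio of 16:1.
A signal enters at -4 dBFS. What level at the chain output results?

Stage 1: overshoot 27 dB → 27/9 = 3 dB → -28 dBFS.
Stage 2: -28 dBFS ≤ -26 dBFS, so stage 2 doesn't engage; output -28 dBFS.

-28 dBFS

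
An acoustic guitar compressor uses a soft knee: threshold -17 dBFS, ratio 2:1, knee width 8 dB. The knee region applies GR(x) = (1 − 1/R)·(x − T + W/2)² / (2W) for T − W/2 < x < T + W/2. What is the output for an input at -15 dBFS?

x − T + W/2 = -15 − (-17) + 4 = 6.
GR = (1 − 1/2) × 6² / 16 = 0.5 × 36 / 16 = 1.125 dB.
Output = -15 − 1.125 = -16.125 dBFS.

-16.125 dBFS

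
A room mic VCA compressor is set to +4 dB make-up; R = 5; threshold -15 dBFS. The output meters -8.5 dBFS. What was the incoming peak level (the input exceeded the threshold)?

-2.5 dBFS

Before make-up, the level was -8.5 − 4 = -12.5 dBFS.
The compressed level sits -12.5 − (-15) = 2.5 dB over threshold.
Before 5:1 compression the overshoot was 2.5 × 5 = 12.5 dB, so input = -15 + 12.5 = -2.5 dBFS.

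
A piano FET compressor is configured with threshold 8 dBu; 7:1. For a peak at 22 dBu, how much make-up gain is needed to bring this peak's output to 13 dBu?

Overshoot 14 dB → 14/7 = 2 dB after compression, so the compressed level is 8 + 2 = 10 dBu.
Make-up = target − compressed = 13 − 10 = 3 dB.

3 dB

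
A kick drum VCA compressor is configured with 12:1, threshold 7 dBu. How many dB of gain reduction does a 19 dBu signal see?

11 dB

19 dBu exceeds the threshold by 12 dB.
A 12:1 ratio leaves 1 dB of that excess.
So the signal is attenuated by 12 − 1 = 11 dB.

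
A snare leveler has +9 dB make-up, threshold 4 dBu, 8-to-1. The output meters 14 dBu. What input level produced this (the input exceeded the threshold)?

Remove make-up: 14 − 9 = 5 dBu.
That's 1 dB above the 4 dBu threshold.
Input overshoot = R × output overshoot = 8 dB → input = 4 + 8 = 12 dBu.

12 dBu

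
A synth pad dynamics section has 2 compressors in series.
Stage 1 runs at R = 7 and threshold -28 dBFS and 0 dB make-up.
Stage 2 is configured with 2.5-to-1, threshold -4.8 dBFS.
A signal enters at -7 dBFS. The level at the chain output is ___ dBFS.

Stage 1: overshoot 21 dB → 21/7 = 3 dB → -25 dBFS.
Stage 2: below threshold (-25 ≤ -4.8); passes unchanged; output -25 dBFS.

-25 dBFS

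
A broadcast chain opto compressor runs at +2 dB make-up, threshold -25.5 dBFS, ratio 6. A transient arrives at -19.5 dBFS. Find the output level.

-19.5 dBFS sits 6 dB over threshold.
At 6:1 the overshoot is divided by 6, leaving 1 dB above threshold.
So the level is -25.5 + 1 = -24.5 dBFS; make-up adds 2 dB, giving -22.5 dBFS.

-22.5 dBFS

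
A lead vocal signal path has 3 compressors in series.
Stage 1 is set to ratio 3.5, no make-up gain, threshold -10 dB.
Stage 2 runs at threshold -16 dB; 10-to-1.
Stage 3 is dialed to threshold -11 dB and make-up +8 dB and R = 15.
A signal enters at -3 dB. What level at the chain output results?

Stage 1: -3 dB is 7 dB over -10 dB; at 3.5:1 that becomes 2 dB over, giving -8 dB.
Stage 2: overshoot 8 dB → 8/10 = 0.8 dB → -15.2 dB.
Stage 3: -15.2 dB ≤ -11 dB, so stage 3 doesn't engage; make-up brings it to -7.2 dB.

-7.2 dB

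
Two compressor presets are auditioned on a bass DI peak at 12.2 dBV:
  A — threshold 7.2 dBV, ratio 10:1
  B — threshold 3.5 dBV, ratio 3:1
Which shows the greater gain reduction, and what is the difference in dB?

A: GR = 5 − 5/10 = 4.5 dB.
B: GR = 8.7 − 8.7/3 = 5.8 dB.
B applies 1.3 dB more gain reduction.

B, by 1.3 dB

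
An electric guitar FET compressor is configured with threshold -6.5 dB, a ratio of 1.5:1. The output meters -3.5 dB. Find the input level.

-2 dB

That's 3 dB above the -6.5 dB threshold.
Undo the ratio: input overshoot = 3 × 1.5 = 4.5 dB, giving input = -2 dB.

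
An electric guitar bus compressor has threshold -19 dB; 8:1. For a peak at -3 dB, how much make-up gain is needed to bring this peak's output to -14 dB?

3 dB

Overshoot 16 dB → 16/8 = 2 dB after compression, so the compressed level is -19 + 2 = -17 dB.
Make-up = target − compressed = -14 − (-17) = 3 dB.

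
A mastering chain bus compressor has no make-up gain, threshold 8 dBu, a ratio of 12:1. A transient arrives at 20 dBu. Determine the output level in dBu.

9 dBu

20 dBu sits 12 dB over threshold.
12:1 compression reduces that to 12/12 = 1 dB over.
Output = 8 + 1 = 9 dBu.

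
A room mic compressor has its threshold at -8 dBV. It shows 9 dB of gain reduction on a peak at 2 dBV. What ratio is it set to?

10:1

Input overshoot = 2 − (-8) = 10 dB.
Output overshoot = 10 − 9 = 1 dB.
Ratio = input overshoot / output overshoot = 10 / 1 = 10.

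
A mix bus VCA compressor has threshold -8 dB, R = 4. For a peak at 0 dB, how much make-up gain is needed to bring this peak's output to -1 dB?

5 dB

The peak compresses to -8 + 8/4 = -6 dB.
To reach -1 dB requires -1 − (-6) = 5 dB of make-up.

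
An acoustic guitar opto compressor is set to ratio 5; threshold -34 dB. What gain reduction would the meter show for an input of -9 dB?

20 dB

-9 dB exceeds the threshold by 25 dB.
At 5:1, output sits 25/5 = 5 dB above threshold.
So the signal is attenuated by 25 − 5 = 20 dB.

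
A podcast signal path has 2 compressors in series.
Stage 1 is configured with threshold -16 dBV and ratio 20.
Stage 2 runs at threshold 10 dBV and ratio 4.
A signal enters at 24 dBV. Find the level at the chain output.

-14 dBV

Stage 1: overshoot 40 dB → 40/20 = 2 dB → -14 dBV.
Stage 2: -14 dBV ≤ 10 dBV, so stage 2 doesn't engage; output -14 dBV.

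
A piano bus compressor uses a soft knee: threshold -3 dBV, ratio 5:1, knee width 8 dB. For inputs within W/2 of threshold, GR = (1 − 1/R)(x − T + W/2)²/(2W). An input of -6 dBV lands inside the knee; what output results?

-6.05 dBV

x − T + W/2 = -6 − (-3) + 4 = 1.
GR = (1 − 1/5) × 1² / 16 = 0.8 × 1 / 16 = 0.05 dB.
Output = -6 − 0.05 = -6.05 dBV.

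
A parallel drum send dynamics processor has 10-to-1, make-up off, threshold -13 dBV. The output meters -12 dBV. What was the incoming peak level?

That's 1 dB above the -13 dBV threshold.
Before 10:1 compression the overshoot was 1 × 10 = 10 dB, so input = -13 + 10 = -3 dBV.

-3 dBV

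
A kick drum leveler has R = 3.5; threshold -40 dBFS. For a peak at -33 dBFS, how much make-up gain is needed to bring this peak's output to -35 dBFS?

The peak compresses to -40 + 7/3.5 = -38 dBFS.
To reach -35 dBFS requires -35 − (-38) = 3 dB of make-up.

3 dB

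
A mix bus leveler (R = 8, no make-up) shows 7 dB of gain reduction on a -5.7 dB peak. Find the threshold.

-13.7 dB

Let T be the threshold. Output overshoot = (input overshoot)/R, so -12.7 − T = (-5.7 − T)/8.
8·(-12.7 − T) = -5.7 − T → 7·T = -101.6 − (-5.7) = -95.9.
T = -95.9/7 = -13.7 dB.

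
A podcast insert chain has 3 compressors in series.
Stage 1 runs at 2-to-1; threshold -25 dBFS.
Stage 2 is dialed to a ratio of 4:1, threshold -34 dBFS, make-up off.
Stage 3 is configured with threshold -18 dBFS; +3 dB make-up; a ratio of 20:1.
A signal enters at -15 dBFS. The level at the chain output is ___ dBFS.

-27.5 dBFS

Stage 1: 10 dB above -25 dBFS, reduced 2:1 to 5 dB above → -20 dBFS.
Stage 2: 14 dB above -34 dBFS, reduced 4:1 to 3.5 dB above → -30.5 dBFS.
Stage 3: -30.5 dBFS ≤ -18 dBFS, so stage 3 doesn't engage; make-up brings it to -27.5 dBFS.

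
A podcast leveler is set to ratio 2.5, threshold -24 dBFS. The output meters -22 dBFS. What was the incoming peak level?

Post-compression overshoot = -22 − (-24) = 2 dB.
Before 2.5:1 compression the overshoot was 2 × 2.5 = 5 dB, so input = -24 + 5 = -19 dBFS.

-19 dBFS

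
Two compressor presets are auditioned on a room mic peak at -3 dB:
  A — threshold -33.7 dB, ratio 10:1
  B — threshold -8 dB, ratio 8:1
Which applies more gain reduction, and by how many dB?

A: GR = 30.7 − 30.7/10 = 27.63 dB.
B: GR = 5 − 5/8 = 4.375 dB.
Difference: 23.255 dB in favour of A.

A, by 23.255 dB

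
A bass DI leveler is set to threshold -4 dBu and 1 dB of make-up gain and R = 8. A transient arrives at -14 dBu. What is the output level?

-13 dBu

-14 dBu is 10 dB below the -4 dBu threshold, so no gain reduction is applied.
Make-up gain adds 1 dB: -14 + 1 = -13 dBu.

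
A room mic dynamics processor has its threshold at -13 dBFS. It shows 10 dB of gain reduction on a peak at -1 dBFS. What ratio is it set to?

6:1

Input overshoot = -1 − (-13) = 12 dB.
Output overshoot = 12 − 10 = 2 dB.
Ratio = input overshoot / output overshoot = 12 / 2 = 6.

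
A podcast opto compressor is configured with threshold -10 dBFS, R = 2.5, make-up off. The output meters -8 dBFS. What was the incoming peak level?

Post-compression overshoot = -8 − (-10) = 2 dB.
Undo the ratio: input overshoot = 2 × 2.5 = 5 dB, giving input = -5 dBFS.

-5 dBFS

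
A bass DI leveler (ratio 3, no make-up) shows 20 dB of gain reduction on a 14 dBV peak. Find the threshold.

Input is 30 dB above T (since output overshoot × R = input overshoot: (-6 − T)·3 = 14 − T gives T = -16 dBV).
Check: -16 + (14 − (-16))/3 = -16 + 10 = -6 dBV. ✓

-16 dBV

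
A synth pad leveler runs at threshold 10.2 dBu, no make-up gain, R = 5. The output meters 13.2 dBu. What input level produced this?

25.2 dBu

Post-compression overshoot = 13.2 − 10.2 = 3 dB.
Before 5:1 compression the overshoot was 3 × 5 = 15 dB, so input = 10.2 + 15 = 25.2 dBu.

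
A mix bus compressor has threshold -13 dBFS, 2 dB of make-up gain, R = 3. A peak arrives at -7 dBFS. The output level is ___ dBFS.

The input is 6 dB above the -13 dBFS threshold.
3:1 compression reduces that to 6/3 = 2 dB over.
That puts the output at -11 dBFS; make-up adds 2 dB, giving -9 dBFS.

-9 dBFS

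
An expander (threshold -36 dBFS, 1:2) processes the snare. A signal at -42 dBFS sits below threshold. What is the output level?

-48 dBFS

Below threshold, a 1:2 expander applies gain = (2−1)×(T − x) of attenuation.
(2−1) × 6 = 6 dB, so output = -42 − 6 = -48 dBFS.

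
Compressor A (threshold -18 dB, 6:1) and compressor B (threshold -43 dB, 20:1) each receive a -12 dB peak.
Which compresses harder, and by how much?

B, by 24.45 dB

A: GR = 6 − 6/6 = 5 dB.
B: GR = 31 − 31/20 = 29.45 dB.
Difference: 24.45 dB in favour of B.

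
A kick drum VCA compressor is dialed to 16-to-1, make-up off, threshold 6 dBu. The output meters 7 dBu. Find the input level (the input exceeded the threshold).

The compressed level sits 7 − 6 = 1 dB over threshold.
Input overshoot = R × output overshoot = 16 dB → input = 6 + 16 = 22 dBu.

22 dBu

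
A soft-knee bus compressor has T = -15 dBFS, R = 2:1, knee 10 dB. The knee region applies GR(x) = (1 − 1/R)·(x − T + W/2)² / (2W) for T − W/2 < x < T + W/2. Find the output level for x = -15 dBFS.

-15.625 dBFS

x − T + W/2 = -15 − (-15) + 5 = 5.
GR = (1 − 1/2) × 5² / 20 = 0.5 × 25 / 20 = 0.625 dB.
Output = -15 − 0.625 = -15.625 dBFS.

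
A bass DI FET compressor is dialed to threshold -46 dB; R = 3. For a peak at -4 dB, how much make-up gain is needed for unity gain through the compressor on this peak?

28 dB

The peak compresses to -46 + 42/3 = -32 dB.
To reach -4 dB requires -4 − (-32) = 28 dB of make-up.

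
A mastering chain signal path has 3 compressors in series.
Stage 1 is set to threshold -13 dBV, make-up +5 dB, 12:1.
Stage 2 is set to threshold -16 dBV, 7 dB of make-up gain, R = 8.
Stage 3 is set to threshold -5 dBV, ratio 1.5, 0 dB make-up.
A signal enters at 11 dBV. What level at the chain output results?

Stage 1: overshoot 24 dB → 24/12 = 2 dB → -11 dBV; +5 dB make-up → -6 dBV.
Stage 2: overshoot 10 dB → 10/8 = 1.25 dB → -14.75 dBV; +7 dB make-up → -7.75 dBV.
Stage 3: -7.75 dBV ≤ -5 dBV, so stage 3 doesn't engage; output -7.75 dBV.

-7.75 dBV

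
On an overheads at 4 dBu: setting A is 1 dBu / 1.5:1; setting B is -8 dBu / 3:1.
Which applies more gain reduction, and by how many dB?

B, by 7 dB

A: 3 dB over, compressed to 2 dB over, so 1 dB of GR.
B: 12 dB over, compressed to 4 dB over, so 8 dB of GR.
B applies 7 dB more gain reduction.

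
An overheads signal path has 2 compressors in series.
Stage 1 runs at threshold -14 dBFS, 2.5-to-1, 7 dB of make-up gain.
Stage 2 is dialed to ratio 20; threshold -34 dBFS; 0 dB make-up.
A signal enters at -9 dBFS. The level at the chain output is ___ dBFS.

-32.55 dBFS

Stage 1: overshoot 5 dB → 5/2.5 = 2 dB → -12 dBFS; +7 dB make-up → -5 dBFS.
Stage 2: -5 dBFS is 29 dB over -34 dBFS; at 20:1 that becomes 1.45 dB over, giving -32.55 dBFS.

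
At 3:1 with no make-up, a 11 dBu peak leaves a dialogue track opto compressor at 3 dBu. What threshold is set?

-1 dBu

Gain reduction = 11 − 3 = 8 dB; output overshoot = GR / (R − 1) = 8 / 2 = 4 dB.
Threshold = output − output overshoot = 3 − 4 = -1 dBu.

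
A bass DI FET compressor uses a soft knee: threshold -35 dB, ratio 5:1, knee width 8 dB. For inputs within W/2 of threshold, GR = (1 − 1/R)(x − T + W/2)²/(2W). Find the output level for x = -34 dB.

x − T + W/2 = -34 − (-35) + 4 = 5.
GR = (1 − 1/5) × 5² / 16 = 0.8 × 25 / 16 = 1.25 dB.
Output = -34 − 1.25 = -35.25 dB.

-35.25 dB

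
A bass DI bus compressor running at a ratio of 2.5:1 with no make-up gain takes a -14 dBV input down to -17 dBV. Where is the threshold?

Input is 5 dB above T (since output overshoot × R = input overshoot: (-17 − T)·2.5 = -14 − T gives T = -19 dBV).
Check: -19 + (-14 − (-19))/2.5 = -19 + 2 = -17 dBV. ✓

-19 dBV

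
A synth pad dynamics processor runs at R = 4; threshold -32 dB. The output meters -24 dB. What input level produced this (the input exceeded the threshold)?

0 dB

Post-compression overshoot = -24 − (-32) = 8 dB.
Before 4:1 compression the overshoot was 8 × 4 = 32 dB, so input = -32 + 32 = 0 dB.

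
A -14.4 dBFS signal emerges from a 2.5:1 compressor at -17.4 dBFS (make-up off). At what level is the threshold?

Input is 5 dB above T (since output overshoot × R = input overshoot: (-17.4 − T)·2.5 = -14.4 − T gives T = -19.4 dBFS).
Check: -19.4 + (-14.4 − (-19.4))/2.5 = -19.4 + 2 = -17.4 dBFS. ✓

-19.4 dBFS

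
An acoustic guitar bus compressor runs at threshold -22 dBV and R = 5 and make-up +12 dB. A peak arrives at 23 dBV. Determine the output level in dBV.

-1 dBV

23 dBV sits 45 dB over threshold.
At 5:1 the overshoot is divided by 5, leaving 9 dB above threshold.
Output = -22 + 9 = -13 dBV; make-up adds 12 dB, giving -1 dBV.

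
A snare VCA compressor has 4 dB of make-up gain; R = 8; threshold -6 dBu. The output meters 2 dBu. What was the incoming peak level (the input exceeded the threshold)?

26 dBu

Before make-up, the level was 2 − 4 = -2 dBu.
Post-compression overshoot = -2 − (-6) = 4 dB.
Undo the ratio: input overshoot = 4 × 8 = 32 dB, giving input = 26 dBu.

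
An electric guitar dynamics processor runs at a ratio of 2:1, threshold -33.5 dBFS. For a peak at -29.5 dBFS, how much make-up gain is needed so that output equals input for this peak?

Overshoot 4 dB → 4/2 = 2 dB after compression, so the compressed level is -33.5 + 2 = -31.5 dBFS.
Make-up = target − compressed = -29.5 − (-31.5) = 2 dB.

2 dB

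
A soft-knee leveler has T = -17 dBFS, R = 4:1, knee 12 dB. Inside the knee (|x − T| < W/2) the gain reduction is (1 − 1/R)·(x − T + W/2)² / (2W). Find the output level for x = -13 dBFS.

-16.125 dBFS

x − T + W/2 = -13 − (-17) + 6 = 10.
GR = (1 − 1/4) × 10² / 24 = 0.75 × 100 / 24 = 3.125 dB.
Output = -13 − 3.125 = -16.125 dBFS.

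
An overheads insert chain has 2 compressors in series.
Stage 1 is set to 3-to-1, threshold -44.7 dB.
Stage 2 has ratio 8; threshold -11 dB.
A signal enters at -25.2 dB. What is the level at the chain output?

Stage 1: -25.2 dB is 19.5 dB over -44.7 dB; at 3:1 that becomes 6.5 dB over, giving -38.2 dB.
Stage 2: -38.2 dB ≤ -11 dB, so stage 2 doesn't engage; output -38.2 dB.

-38.2 dB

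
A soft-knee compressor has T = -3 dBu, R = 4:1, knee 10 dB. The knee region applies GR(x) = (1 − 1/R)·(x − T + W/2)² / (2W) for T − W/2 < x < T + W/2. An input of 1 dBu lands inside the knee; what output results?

x − T + W/2 = 1 − (-3) + 5 = 9.
GR = (1 − 1/4) × 9² / 20 = 0.75 × 81 / 20 = 3.0375 dB.
Output = 1 − 3.0375 = -2.0375 dBu.

-2.0375 dBu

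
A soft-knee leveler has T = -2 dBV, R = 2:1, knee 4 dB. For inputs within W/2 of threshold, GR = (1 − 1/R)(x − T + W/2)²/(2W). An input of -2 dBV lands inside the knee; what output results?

x − T + W/2 = -2 − (-2) + 2 = 2.
GR = (1 − 1/2) × 2² / 8 = 0.5 × 4 / 8 = 0.25 dB.
Output = -2 − 0.25 = -2.25 dBV.

-2.25 dBV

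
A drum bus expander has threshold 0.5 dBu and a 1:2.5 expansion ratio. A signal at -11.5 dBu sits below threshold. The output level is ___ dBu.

Below threshold, a 1:2.5 expander applies gain = (2.5−1)×(T − x) of attenuation.
(2.5−1) × 12 = 18 dB, so output = -11.5 − 18 = -29.5 dBu.

-29.5 dBu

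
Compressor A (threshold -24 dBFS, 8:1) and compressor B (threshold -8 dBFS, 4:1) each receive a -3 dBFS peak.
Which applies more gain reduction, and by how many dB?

A, by 14.625 dB

A: 21 dB over, compressed to 2.625 dB over, so 18.375 dB of GR.
B: 5 dB over, compressed to 1.25 dB over, so 3.75 dB of GR.
A applies 14.625 dB more gain reduction.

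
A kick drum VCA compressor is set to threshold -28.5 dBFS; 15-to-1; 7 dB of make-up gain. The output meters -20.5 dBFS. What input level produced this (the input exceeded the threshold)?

Remove make-up: -20.5 − 7 = -27.5 dBFS.
That's 1 dB above the -28.5 dBFS threshold.
Undo the ratio: input overshoot = 1 × 15 = 15 dB, giving input = -13.5 dBFS.

-13.5 dBFS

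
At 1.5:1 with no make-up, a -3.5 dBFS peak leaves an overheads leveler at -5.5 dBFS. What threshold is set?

-9.5 dBFS

Input is 6 dB above T (since output overshoot × R = input overshoot: (-5.5 − T)·1.5 = -3.5 − T gives T = -9.5 dBFS).
Check: -9.5 + (-3.5 − (-9.5))/1.5 = -9.5 + 4 = -5.5 dBFS. ✓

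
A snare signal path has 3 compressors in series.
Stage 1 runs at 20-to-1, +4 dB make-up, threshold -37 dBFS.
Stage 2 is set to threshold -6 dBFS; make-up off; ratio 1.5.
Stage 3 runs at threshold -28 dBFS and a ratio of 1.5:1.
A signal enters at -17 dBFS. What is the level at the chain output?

Stage 1: -17 dBFS is 20 dB over -37 dBFS; at 20:1 that becomes 1 dB over, giving -36 dBFS; +4 dB make-up → -32 dBFS.
Stage 2: -32 dBFS ≤ -6 dBFS, so stage 2 doesn't engage; output -32 dBFS.
Stage 3: below threshold (-32 ≤ -28); passes unchanged; output -32 dBFS.

-32 dBFS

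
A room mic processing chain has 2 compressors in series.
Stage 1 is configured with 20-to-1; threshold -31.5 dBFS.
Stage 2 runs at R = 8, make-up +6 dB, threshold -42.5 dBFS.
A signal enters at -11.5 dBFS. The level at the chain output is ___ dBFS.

Stage 1: -11.5 dBFS is 20 dB over -31.5 dBFS; at 20:1 that becomes 1 dB over, giving -30.5 dBFS.
Stage 2: -30.5 dBFS is 12 dB over -42.5 dBFS; at 8:1 that becomes 1.5 dB over, giving -41 dBFS; +6 dB make-up → -35 dBFS.

-35 dBFS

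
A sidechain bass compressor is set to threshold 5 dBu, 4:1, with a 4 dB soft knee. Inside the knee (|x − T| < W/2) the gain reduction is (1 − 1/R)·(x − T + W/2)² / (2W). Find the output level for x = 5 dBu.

4.625 dBu

x − T + W/2 = 5 − 5 + 2 = 2.
GR = (1 − 1/4) × 2² / 8 = 0.75 × 4 / 8 = 0.375 dB.
Output = 5 − 0.375 = 4.625 dBu.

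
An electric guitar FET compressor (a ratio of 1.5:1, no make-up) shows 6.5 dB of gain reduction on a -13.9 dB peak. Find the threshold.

Let T be the threshold. Output overshoot = (input overshoot)/R, so -20.4 − T = (-13.9 − T)/1.5.
1.5·(-20.4 − T) = -13.9 − T → 0.5·T = -30.6 − (-13.9) = -16.7.
T = -16.7/0.5 = -33.4 dB.

-33.4 dB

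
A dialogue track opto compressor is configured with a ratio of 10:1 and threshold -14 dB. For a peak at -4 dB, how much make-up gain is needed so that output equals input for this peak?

9 dB

Overshoot 10 dB → 10/10 = 1 dB after compression, so the compressed level is -14 + 1 = -13 dB.
Make-up = target − compressed = -4 − (-13) = 9 dB.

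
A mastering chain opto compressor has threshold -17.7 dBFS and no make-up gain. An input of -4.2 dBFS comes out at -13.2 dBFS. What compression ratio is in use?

3:1

Input overshoot = -4.2 − (-17.7) = 13.5 dB; output overshoot = -13.2 − (-17.7) = 4.5 dB.
Ratio = 13.5 / 4.5 = 3.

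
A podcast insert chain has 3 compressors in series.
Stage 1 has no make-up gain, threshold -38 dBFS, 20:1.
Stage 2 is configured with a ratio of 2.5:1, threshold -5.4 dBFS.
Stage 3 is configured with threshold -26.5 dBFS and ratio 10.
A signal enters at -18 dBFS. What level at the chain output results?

Stage 1: 20 dB above -38 dBFS, reduced 20:1 to 1 dB above → -37 dBFS.
Stage 2: -37 dBFS is at or below the -5.4 dBFS threshold — no compression; output -37 dBFS.
Stage 3: below threshold (-37 ≤ -26.5); passes unchanged; output -37 dBFS.

-37 dBFS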